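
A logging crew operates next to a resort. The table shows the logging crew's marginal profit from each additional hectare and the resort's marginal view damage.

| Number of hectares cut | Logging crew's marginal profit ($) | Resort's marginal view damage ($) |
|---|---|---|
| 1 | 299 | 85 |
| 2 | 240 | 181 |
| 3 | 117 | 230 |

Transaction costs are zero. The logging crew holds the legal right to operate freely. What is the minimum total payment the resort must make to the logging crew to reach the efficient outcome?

Left alone the logging crew would choose level 3 (marginal profit stays positive).
Efficient level: k* = 2 (marginal profit ≥ marginal view damage through 2).
The resort must at least cover the logging crew's forgone profit from cutting 3→2: 117 = 117.

$117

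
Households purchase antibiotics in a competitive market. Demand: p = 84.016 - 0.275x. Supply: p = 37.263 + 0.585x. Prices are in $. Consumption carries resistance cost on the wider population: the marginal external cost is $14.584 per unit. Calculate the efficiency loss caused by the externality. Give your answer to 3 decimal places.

DWL = $123.659

Market equilibrium (private): 37.263 + 0.585x = 84.016 - 0.275x → x_m = 54.3640.
Social marginal benefit = demand − MEC = 69.432 - 0.275x.
Set SMB = MC: 69.432 - 0.275x = 37.263 + 0.585x → x* = 37.4058.
The loss is the area between SMB and MC from x* to x_m; with linear curves that's a triangle of height MEC(x_m).
DWL = ½ × 16.9582 × 14.5840 = 123.6592.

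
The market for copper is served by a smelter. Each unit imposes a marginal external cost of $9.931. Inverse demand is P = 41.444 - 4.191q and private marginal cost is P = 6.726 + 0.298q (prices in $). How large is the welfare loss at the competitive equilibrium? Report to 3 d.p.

Market equilibrium (private): 6.726 + 0.298q = 41.444 - 4.191q → q_m = 7.7340.
Social marginal cost = private MC + MEC = 16.657 + 0.298q.
Set SMC = demand: 16.657 + 0.298q = 41.444 - 4.191q → q* = 5.5217.
Height of the DWL triangle at q_m is SMC(q_m) − demand(q_m) = MEC(q_m) = 9.9310.
DWL = ½ × 2.2123 × 9.9310 = 10.9852.

DWL = $10.985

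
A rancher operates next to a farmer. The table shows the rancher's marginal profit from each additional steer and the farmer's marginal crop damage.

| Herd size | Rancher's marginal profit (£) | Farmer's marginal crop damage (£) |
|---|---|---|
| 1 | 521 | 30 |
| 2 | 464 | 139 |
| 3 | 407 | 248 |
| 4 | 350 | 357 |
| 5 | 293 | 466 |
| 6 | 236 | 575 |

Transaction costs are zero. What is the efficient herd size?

3

Bargaining reaches the level where marginal profit last exceeds marginal crop damage.
That holds through level 3 (407 ≥ 248) but not at 4 (350 < 357).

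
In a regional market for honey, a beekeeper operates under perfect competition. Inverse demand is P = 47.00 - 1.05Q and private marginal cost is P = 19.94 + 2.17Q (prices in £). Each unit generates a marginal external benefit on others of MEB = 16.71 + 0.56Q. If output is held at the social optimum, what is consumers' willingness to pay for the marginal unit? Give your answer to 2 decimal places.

P = £29.72

Social marginal cost = private MC − MEB = 3.23 + 1.61Q.
Set SMC = demand: 3.23 + 1.61Q = 47.00 - 1.05Q → Q* = 16.4549.
Consumer price on the demand curve at Q*: 47.00 − 1.05×16.4549 = 29.7224.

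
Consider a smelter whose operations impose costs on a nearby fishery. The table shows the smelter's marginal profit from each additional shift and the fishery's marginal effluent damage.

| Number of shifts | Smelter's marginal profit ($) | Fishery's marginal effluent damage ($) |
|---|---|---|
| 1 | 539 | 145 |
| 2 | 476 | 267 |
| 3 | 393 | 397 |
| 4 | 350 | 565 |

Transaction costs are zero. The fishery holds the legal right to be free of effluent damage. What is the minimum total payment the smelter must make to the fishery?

Efficient level: marginal profit ≥ marginal effluent damage through level 2, so k* = 2.
With the fishery holding the right, the smelter must at least compensate total damage at k*: 145 + 267 = 412.

$412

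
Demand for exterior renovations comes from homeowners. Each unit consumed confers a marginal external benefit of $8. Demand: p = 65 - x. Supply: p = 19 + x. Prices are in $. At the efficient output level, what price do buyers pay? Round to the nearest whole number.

P = $38

Social marginal benefit = demand + MEB = 73 - x.
Set SMB = MC: 73 - x = 19 + x → x* = 27.0000.
Consumer price on the demand curve at x*: 65 − 1×27.0000 = 38.0000.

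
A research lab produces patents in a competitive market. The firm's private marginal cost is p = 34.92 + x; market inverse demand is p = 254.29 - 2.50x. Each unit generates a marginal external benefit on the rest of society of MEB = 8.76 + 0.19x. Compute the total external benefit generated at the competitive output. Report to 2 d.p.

922.25

Market equilibrium (private): 34.92 + x = 254.29 - 2.50x → x_m = 62.6771.
Total external benefit = ∫₀^{x_m} (8.76 + 0.19x) dx = 8.76×62.6771 + ½×0.19×62.6771² = 922.2512.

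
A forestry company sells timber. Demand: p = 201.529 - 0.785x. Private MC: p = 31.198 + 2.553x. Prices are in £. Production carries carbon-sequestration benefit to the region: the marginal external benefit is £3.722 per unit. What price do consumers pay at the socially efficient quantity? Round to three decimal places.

P = £160.597

Social marginal cost = private MC − MEB = 27.476 + 2.553x.
Set SMC = demand: 27.476 + 2.553x = 201.529 - 0.785x → x* = 52.1429.
Consumer price on the demand curve at x*: 201.529 − 0.785×52.1429 = 160.5968.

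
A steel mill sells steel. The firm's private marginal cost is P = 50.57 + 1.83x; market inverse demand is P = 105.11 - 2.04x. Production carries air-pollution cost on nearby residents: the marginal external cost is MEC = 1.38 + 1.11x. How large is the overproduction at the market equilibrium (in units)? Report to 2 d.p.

Market equilibrium (private): 50.57 + 1.83x = 105.11 - 2.04x → x_m = 14.0930.
Social marginal cost = private MC + MEC = 51.95 + 2.94x.
Set SMC = demand: 51.95 + 2.94x = 105.11 - 2.04x → x* = 10.6747.
Gap = |14.0930 − 10.6747| = 3.4183.

3.42 units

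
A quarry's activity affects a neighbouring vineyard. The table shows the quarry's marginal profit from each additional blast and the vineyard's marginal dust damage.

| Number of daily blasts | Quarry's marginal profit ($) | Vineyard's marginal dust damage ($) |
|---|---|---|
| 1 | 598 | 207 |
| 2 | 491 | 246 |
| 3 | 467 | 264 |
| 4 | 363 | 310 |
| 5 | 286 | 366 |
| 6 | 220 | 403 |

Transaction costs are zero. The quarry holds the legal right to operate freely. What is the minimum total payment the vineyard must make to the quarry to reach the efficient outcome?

$506

Left alone the quarry would choose level 6 (marginal profit stays positive).
Efficient level: k* = 4 (marginal profit ≥ marginal dust damage through 4).
The vineyard must at least cover the quarry's forgone profit from cutting 6→4: 286 + 220 = 506.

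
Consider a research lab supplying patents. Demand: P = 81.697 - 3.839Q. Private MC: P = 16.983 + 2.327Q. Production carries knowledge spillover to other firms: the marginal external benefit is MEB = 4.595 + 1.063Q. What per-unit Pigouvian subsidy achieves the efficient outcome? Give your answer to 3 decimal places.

Social marginal cost = private MC − MEB = 12.388 + 1.264Q.
Set SMC = demand: 12.388 + 1.264Q = 81.697 - 3.839Q → Q* = 13.5820.
The Pigouvian subsidy equals MEB at Q*: 4.595 + 1.063×13.5820 = 19.0327.

subsidy = 19.033 per unit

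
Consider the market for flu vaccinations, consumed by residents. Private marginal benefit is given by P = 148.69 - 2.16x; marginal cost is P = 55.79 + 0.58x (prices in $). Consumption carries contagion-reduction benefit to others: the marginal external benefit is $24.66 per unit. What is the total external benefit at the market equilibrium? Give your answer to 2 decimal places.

Market equilibrium (private): 55.79 + 0.58x = 148.69 - 2.16x → x_m = 33.9051.
Total external benefit = MEB × x_m = 24.66 × 33.9051 = 836.0998.

$836.10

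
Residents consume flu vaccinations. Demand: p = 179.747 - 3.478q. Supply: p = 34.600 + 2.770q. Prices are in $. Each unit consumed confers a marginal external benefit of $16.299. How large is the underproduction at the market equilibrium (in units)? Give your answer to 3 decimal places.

Market equilibrium (private): 34.600 + 2.770q = 179.747 - 3.478q → q_m = 23.2310.
Social marginal benefit = demand + MEB = 196.046 - 3.478q.
Set SMB = MC: 196.046 - 3.478q = 34.600 + 2.770q → q* = 25.8396.
Gap = |23.2310 − 25.8396| = 2.6086.

2.609 units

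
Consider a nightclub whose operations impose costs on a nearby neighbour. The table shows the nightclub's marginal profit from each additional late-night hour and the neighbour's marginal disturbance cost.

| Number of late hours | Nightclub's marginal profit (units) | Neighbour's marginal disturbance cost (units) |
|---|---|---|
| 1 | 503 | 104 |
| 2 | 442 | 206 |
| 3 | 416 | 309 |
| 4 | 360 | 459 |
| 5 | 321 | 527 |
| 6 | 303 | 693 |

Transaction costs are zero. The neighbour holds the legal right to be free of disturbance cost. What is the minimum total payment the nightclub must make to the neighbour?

619

Efficient level: marginal profit ≥ marginal disturbance cost through level 3, so k* = 3.
With the neighbour holding the right, the nightclub must at least compensate total damage at k*: 104 + 206 + 309 = 619.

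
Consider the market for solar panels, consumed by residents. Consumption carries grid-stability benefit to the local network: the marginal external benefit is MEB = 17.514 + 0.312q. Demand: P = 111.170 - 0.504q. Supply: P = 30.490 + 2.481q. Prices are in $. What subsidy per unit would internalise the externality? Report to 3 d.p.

subsidy = $28.975 per unit

Social marginal benefit = demand + MEB = 128.684 - 0.192q.
Set SMB = MC: 128.684 - 0.192q = 30.490 + 2.481q → q* = 36.7355.
The Pigouvian subsidy equals MEB at q*: 17.514 + 0.312×36.7355 = 28.9755.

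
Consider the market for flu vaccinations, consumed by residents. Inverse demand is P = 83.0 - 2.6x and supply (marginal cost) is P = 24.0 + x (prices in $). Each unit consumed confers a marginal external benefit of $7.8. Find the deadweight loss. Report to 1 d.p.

DWL = $8.5

Market equilibrium (private): 24.0 + x = 83.0 - 2.6x → x_m = 16.3889.
Social marginal benefit = demand + MEB = 90.8 - 2.6x.
Set SMB = MC: 90.8 - 2.6x = 24.0 + x → x* = 18.5556.
Between x* and x_m the wedge SMB − MC runs linearly from 0 to MEB(x_m), so the loss is a triangle.
DWL = ½ × 2.1667 × 7.8000 = 8.4501.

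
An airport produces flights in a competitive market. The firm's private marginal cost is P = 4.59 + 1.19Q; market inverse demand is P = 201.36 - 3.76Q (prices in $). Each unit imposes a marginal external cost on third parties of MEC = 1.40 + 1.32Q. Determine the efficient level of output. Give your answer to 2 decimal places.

Social marginal cost = private MC + MEC = 5.99 + 2.51Q.
Set SMC = demand: 5.99 + 2.51Q = 201.36 - 3.76Q → Q* = 31.1595.

Q* = 31.16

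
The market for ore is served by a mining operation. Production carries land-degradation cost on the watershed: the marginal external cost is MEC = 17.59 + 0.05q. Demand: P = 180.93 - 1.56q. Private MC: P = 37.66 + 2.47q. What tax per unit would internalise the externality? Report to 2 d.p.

tax = 19.13 per unit

Social marginal cost = private MC + MEC = 55.25 + 2.52q.
Set SMC = demand: 55.25 + 2.52q = 180.93 - 1.56q → q* = 30.8039.
The Pigouvian tax equals MEC at q*: 17.59 + 0.05×30.8039 = 19.1302.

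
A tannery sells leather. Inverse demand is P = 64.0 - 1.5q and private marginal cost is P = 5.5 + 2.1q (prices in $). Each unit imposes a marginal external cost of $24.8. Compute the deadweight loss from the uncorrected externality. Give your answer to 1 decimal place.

Market equilibrium (private): 5.5 + 2.1q = 64.0 - 1.5q → q_m = 16.2500.
Social marginal cost = private MC + MEC = 30.3 + 2.1q.
Set SMC = demand: 30.3 + 2.1q = 64.0 - 1.5q → q* = 9.3611.
Between q* and q_m the wedge SMC − demand runs linearly from 0 to MEC(q_m), so the loss is a triangle.
DWL = ½ × 6.8889 × 24.8000 = 85.4224.

DWL = $85.4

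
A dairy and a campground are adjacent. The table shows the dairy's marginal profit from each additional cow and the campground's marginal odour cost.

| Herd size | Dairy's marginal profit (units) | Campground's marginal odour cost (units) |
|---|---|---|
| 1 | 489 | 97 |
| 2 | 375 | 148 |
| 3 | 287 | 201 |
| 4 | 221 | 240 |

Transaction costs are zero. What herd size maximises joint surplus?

Bargaining reaches the level where marginal profit last exceeds marginal odour cost.
That holds through level 3 (287 ≥ 201) but not at 4 (221 < 240).

3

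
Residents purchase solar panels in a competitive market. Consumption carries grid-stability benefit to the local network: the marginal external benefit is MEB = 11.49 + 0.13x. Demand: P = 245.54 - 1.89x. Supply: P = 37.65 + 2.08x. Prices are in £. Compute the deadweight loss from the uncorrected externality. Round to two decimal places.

DWL = £43.59

Market equilibrium (private): 37.65 + 2.08x = 245.54 - 1.89x → x_m = 52.3652.
Social marginal benefit = demand + MEB = 257.03 - 1.76x.
Set SMB = MC: 257.03 - 1.76x = 37.65 + 2.08x → x* = 57.1302.
The welfare-loss triangle has base |x_m − x*| and height MEB(x_m) (the vertical gap between SMB and MC is zero at x* and MEB at x_m).
DWL = ½ × 4.7650 × 18.2975 = 43.5938.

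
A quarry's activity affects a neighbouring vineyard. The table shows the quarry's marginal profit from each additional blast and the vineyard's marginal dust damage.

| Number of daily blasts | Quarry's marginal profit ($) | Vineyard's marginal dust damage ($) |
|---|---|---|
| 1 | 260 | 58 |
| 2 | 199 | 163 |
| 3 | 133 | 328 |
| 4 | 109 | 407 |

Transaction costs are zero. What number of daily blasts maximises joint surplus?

Bargaining reaches the level where marginal profit last exceeds marginal dust damage.
That holds through level 2 (199 ≥ 163) but not at 3 (133 < 328).

2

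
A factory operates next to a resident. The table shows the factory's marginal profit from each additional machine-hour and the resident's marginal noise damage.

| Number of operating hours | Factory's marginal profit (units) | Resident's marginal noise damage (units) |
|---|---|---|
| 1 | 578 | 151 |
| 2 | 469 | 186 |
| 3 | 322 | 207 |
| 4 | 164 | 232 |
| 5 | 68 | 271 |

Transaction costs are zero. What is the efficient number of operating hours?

Bargaining reaches the level where marginal profit last exceeds marginal noise damage.
That holds through level 3 (322 ≥ 207) but not at 4 (164 < 232).

3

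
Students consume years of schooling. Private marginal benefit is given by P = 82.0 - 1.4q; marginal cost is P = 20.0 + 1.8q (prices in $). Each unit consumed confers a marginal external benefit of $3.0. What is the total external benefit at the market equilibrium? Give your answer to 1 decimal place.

$58.1

Market equilibrium (private): 20.0 + 1.8q = 82.0 - 1.4q → q_m = 19.3750.
Total external benefit = MEB × q_m = 3.0 × 19.3750 = 58.1250.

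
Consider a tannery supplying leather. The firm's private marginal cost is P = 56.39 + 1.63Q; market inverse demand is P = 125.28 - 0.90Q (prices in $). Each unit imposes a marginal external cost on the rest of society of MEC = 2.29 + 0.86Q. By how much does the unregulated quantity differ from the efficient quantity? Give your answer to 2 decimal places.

7.58 units

Market equilibrium (private): 56.39 + 1.63Q = 125.28 - 0.90Q → Q_m = 27.2292.
Social marginal cost = private MC + MEC = 58.68 + 2.49Q.
Set SMC = demand: 58.68 + 2.49Q = 125.28 - 0.90Q → Q* = 19.6460.
Gap = |27.2292 − 19.6460| = 7.5832.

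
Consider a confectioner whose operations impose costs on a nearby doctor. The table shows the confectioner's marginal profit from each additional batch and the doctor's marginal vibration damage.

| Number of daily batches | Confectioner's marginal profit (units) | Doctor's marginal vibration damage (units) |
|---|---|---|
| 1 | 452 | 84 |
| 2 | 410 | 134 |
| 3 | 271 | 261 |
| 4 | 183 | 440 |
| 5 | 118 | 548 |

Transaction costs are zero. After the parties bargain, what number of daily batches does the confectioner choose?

3

Bargaining reaches the level where marginal profit last exceeds marginal vibration damage.
That holds through level 3 (271 ≥ 261) but not at 4 (183 < 440).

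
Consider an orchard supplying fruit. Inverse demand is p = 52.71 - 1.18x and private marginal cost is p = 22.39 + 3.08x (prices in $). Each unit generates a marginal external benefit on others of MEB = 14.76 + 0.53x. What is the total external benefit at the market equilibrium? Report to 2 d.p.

$118.48

Market equilibrium (private): 22.39 + 3.08x = 52.71 - 1.18x → x_m = 7.1174.
Total external benefit = ∫₀^{x_m} (14.76 + 0.53x) dx = 14.76×7.1174 + ½×0.53×7.1174² = 118.4770.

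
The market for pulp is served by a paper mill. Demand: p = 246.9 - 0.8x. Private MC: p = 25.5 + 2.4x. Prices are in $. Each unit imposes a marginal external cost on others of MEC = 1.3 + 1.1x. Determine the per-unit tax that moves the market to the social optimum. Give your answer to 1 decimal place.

tax = $57.6 per unit

Social marginal cost = private MC + MEC = 26.8 + 3.5x.
Set SMC = demand: 26.8 + 3.5x = 246.9 - 0.8x → x* = 51.1860.
The Pigouvian tax equals MEC at x*: 1.3 + 1.1×51.1860 = 57.6046.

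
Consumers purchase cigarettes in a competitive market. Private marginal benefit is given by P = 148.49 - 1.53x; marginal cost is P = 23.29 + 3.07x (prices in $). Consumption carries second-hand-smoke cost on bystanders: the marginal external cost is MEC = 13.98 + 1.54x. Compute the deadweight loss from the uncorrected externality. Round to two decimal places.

DWL = $254.42

Market equilibrium (private): 23.29 + 3.07x = 148.49 - 1.53x → x_m = 27.2174.
Social marginal benefit = demand − MEC = 134.51 - 3.07x.
Set SMB = MC: 134.51 - 3.07x = 23.29 + 3.07x → x* = 18.1140.
The loss is the area between SMB and MC from x* to x_m; with linear curves that's a triangle of height MEC(x_m).
DWL = ½ × 9.1034 × 55.8948 = 254.4164.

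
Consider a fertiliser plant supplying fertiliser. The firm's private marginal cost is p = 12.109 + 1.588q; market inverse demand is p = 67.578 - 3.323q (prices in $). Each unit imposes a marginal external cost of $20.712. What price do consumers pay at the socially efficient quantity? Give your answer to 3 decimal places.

Social marginal cost = private MC + MEC = 32.821 + 1.588q.
Set SMC = demand: 32.821 + 1.588q = 67.578 - 3.323q → q* = 7.0774.
Consumer price on the demand curve at q*: 67.578 − 3.323×7.0774 = 44.0598.

P = $44.060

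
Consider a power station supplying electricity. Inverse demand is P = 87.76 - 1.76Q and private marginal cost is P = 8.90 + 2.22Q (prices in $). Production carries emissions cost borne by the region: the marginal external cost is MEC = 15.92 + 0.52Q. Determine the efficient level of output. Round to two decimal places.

Social marginal cost = private MC + MEC = 24.82 + 2.74Q.
Set SMC = demand: 24.82 + 2.74Q = 87.76 - 1.76Q → Q* = 13.9867.

Q* = 13.99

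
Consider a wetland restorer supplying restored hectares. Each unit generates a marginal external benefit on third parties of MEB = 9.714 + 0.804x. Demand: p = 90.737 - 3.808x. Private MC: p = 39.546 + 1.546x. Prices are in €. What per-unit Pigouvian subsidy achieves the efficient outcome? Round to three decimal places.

subsidy = €20.476 per unit

Social marginal cost = private MC − MEB = 29.832 + 0.742x.
Set SMC = demand: 29.832 + 0.742x = 90.737 - 3.808x → x* = 13.3857.
The Pigouvian subsidy equals MEB at x*: 9.714 + 0.804×13.3857 = 20.4761.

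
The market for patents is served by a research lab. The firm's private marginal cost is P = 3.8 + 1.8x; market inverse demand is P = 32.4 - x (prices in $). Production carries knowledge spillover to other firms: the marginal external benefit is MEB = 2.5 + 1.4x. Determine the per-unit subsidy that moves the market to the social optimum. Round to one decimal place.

subsidy = $33.6 per unit

Social marginal cost = private MC − MEB = 1.3 + 0.4x.
Set SMC = demand: 1.3 + 0.4x = 32.4 - x → x* = 22.2143.
The Pigouvian subsidy equals MEB at x*: 2.5 + 1.4×22.2143 = 33.6000.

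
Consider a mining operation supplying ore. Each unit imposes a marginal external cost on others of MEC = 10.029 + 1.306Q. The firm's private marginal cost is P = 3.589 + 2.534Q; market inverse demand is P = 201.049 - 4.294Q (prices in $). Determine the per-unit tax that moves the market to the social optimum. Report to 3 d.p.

tax = $40.123 per unit

Social marginal cost = private MC + MEC = 13.618 + 3.840Q.
Set SMC = demand: 13.618 + 3.840Q = 201.049 - 4.294Q → Q* = 23.0429.
The Pigouvian tax equals MEC at Q*: 10.029 + 1.306×23.0429 = 40.1230.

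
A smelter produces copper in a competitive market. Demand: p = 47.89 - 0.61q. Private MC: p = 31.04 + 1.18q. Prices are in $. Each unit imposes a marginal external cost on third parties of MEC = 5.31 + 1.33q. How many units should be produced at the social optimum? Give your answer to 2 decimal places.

Social marginal cost = private MC + MEC = 36.35 + 2.51q.
Set SMC = demand: 36.35 + 2.51q = 47.89 - 0.61q → q* = 3.6987.

q* = 3.70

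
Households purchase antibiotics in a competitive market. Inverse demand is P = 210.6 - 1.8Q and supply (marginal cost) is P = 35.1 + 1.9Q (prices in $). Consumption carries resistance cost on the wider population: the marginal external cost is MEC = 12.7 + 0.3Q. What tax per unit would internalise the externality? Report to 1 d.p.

tax = $24.9 per unit

Social marginal benefit = demand − MEC = 197.9 - 2.1Q.
Set SMB = MC: 197.9 - 2.1Q = 35.1 + 1.9Q → Q* = 40.7000.
The Pigouvian tax equals MEC at Q*: 12.7 + 0.3×40.7000 = 24.9100.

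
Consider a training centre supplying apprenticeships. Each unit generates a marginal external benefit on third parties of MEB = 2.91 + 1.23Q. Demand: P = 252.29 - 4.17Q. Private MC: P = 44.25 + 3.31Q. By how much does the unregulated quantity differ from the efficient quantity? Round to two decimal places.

Market equilibrium (private): 44.25 + 3.31Q = 252.29 - 4.17Q → Q_m = 27.8128.
Social marginal cost = private MC − MEB = 41.34 + 2.08Q.
Set SMC = demand: 41.34 + 2.08Q = 252.29 - 4.17Q → Q* = 33.7520.
Gap = |27.8128 − 33.7520| = 5.9392.

5.94 units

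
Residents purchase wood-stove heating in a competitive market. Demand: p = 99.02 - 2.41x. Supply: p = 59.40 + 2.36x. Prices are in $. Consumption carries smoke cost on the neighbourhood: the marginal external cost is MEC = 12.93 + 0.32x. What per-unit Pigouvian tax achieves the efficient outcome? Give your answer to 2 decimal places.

tax = $14.61 per unit

Social marginal benefit = demand − MEC = 86.09 - 2.73x.
Set SMB = MC: 86.09 - 2.73x = 59.40 + 2.36x → x* = 5.2436.
The Pigouvian tax equals MEC at x*: 12.93 + 0.32×5.2436 = 14.6080.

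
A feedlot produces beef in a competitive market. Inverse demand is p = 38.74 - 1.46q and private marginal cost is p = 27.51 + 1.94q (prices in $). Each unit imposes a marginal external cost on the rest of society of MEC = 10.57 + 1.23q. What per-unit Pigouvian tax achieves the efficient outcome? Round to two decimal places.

tax = $10.75 per unit

Social marginal cost = private MC + MEC = 38.08 + 3.17q.
Set SMC = demand: 38.08 + 3.17q = 38.74 - 1.46q → q* = 0.1425.
The Pigouvian tax equals MEC at q*: 10.57 + 1.23×0.1425 = 10.7453.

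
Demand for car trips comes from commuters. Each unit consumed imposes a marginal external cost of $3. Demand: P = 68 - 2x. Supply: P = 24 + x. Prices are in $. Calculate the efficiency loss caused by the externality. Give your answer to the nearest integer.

DWL = $2

Market equilibrium (private): 24 + x = 68 - 2x → x_m = 14.6667.
Social marginal benefit = demand − MEC = 65 - 2x.
Set SMB = MC: 65 - 2x = 24 + x → x* = 13.6667.
Height of the DWL triangle at x_m is MC(x_m) − SMB(x_m) = MEC(x_m) = 3.0000.
DWL = ½ × 1.0000 × 3.0000 = 1.5000.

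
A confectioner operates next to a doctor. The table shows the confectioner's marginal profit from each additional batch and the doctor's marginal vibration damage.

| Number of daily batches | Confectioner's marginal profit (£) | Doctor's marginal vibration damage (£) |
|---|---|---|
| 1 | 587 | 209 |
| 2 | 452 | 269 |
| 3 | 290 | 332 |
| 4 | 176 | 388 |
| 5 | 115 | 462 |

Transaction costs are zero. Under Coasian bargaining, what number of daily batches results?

Bargaining reaches the level where marginal profit last exceeds marginal vibration damage.
That holds through level 2 (452 ≥ 269) but not at 3 (290 < 332).

2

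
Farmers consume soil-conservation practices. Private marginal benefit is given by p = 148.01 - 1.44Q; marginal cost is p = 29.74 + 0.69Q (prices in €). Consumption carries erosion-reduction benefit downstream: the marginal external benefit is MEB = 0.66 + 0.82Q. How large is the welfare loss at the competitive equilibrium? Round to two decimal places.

Market equilibrium (private): 29.74 + 0.69Q = 148.01 - 1.44Q → Q_m = 55.5258.
Social marginal benefit = demand + MEB = 148.67 - 0.62Q.
Set SMB = MC: 148.67 - 0.62Q = 29.74 + 0.69Q → Q* = 90.7863.
Height of the DWL triangle at Q_m is SMB(Q_m) − MC(Q_m) = MEB(Q_m) = 46.1912.
DWL = ½ × 35.2605 × 46.1912 = 814.3624.

DWL = €814.36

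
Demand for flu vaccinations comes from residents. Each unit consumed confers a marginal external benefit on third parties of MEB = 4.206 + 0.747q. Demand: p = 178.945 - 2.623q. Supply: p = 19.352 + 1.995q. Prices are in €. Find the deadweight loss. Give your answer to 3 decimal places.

Market equilibrium (private): 19.352 + 1.995q = 178.945 - 2.623q → q_m = 34.5589.
Social marginal benefit = demand + MEB = 183.151 - 1.876q.
Set SMB = MC: 183.151 - 1.876q = 19.352 + 1.995q → q* = 42.3144.
Height of the DWL triangle at q_m is SMB(q_m) − MC(q_m) = MEB(q_m) = 30.0215.
DWL = ½ × 7.7555 × 30.0215 = 116.4159.

DWL = €116.416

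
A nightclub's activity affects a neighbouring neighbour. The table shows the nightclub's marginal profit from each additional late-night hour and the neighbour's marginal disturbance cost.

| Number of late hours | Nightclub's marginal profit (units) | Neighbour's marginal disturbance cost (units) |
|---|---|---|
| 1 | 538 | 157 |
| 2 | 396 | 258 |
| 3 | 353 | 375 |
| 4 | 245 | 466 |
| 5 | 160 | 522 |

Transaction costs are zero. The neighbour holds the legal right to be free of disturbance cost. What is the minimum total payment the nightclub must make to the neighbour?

Efficient level: marginal profit ≥ marginal disturbance cost through level 2, so k* = 2.
With the neighbour holding the right, the nightclub must at least compensate total damage at k*: 157 + 258 = 415.

415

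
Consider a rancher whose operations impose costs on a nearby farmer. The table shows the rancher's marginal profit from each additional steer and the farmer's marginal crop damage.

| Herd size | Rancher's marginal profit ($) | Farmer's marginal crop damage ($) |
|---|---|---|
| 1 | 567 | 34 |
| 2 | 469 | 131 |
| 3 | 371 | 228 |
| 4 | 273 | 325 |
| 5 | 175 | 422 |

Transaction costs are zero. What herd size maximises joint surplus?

3

Bargaining reaches the level where marginal profit last exceeds marginal crop damage.
That holds through level 3 (371 ≥ 228) but not at 4 (273 < 325).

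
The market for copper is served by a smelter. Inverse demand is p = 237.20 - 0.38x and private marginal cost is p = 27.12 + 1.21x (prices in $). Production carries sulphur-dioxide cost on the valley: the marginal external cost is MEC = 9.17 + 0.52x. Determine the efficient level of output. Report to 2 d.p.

Social marginal cost = private MC + MEC = 36.29 + 1.73x.
Set SMC = demand: 36.29 + 1.73x = 237.20 - 0.38x → x* = 95.2180.

x* = 95.22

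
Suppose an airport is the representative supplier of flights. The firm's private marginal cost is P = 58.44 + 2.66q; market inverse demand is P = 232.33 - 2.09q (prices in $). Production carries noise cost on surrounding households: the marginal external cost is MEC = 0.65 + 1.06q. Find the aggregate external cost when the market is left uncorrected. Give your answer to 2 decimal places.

$734.09

Market equilibrium (private): 58.44 + 2.66q = 232.33 - 2.09q → q_m = 36.6084.
Total external cost = ∫₀^{q_m} (0.65 + 1.06q) dq = 0.65×36.6084 + ½×1.06×36.6084² = 734.0882.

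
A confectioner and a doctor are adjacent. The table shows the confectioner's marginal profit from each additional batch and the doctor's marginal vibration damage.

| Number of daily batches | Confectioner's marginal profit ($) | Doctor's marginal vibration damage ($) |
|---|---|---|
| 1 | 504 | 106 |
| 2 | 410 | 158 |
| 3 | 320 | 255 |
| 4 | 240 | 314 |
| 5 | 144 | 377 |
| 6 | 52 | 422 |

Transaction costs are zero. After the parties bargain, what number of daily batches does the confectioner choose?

Bargaining reaches the level where marginal profit last exceeds marginal vibration damage.
That holds through level 3 (320 ≥ 255) but not at 4 (240 < 314).

3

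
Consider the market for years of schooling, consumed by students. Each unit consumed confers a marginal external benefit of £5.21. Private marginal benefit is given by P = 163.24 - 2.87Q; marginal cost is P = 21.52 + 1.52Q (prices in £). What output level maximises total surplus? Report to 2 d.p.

Social marginal benefit = demand + MEB = 168.45 - 2.87Q.
Set SMB = MC: 168.45 - 2.87Q = 21.52 + 1.52Q → Q* = 33.4692.

Q* = 33.47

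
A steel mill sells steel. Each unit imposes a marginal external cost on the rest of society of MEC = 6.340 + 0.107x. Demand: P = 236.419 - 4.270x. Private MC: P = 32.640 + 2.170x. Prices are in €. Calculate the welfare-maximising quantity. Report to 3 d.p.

x* = 30.157

Social marginal cost = private MC + MEC = 38.980 + 2.277x.
Set SMC = demand: 38.980 + 2.277x = 236.419 - 4.270x → x* = 30.1572.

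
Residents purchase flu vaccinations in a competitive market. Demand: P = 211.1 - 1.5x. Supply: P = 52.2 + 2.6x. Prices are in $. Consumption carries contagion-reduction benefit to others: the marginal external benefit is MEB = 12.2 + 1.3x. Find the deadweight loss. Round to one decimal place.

Market equilibrium (private): 52.2 + 2.6x = 211.1 - 1.5x → x_m = 38.7561.
Social marginal benefit = demand + MEB = 223.3 - 0.2x.
Set SMB = MC: 223.3 - 0.2x = 52.2 + 2.6x → x* = 61.1071.
The loss is the area between SMB and MC from x* to x_m; with linear curves that's a triangle of height MEB(x_m).
DWL = ½ × 22.3510 × 62.5829 = 699.3952.

DWL = $699.4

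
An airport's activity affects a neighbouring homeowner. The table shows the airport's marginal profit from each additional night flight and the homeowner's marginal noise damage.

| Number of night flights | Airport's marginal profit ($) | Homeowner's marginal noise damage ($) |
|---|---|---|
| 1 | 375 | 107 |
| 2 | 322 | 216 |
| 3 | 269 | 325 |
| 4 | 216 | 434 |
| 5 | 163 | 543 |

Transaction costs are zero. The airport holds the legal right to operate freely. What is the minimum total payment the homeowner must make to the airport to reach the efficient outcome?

$648

Left alone the airport would choose level 5 (marginal profit stays positive).
Efficient level: k* = 2 (marginal profit ≥ marginal noise damage through 2).
The homeowner must at least cover the airport's forgone profit from cutting 5→2: 269 + 216 + 163 = 648.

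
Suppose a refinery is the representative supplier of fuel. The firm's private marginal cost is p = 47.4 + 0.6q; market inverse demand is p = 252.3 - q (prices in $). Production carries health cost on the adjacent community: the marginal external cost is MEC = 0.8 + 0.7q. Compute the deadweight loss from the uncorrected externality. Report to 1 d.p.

Market equilibrium (private): 47.4 + 0.6q = 252.3 - q → q_m = 128.0625.
Social marginal cost = private MC + MEC = 48.2 + 1.3q.
Set SMC = demand: 48.2 + 1.3q = 252.3 - q → q* = 88.7391.
The loss is the area between SMC and demand from q* to q_m; with linear curves that's a triangle of height MEC(q_m).
DWL = ½ × 39.3234 × 90.4438 = 1778.2789.

DWL = $1778.3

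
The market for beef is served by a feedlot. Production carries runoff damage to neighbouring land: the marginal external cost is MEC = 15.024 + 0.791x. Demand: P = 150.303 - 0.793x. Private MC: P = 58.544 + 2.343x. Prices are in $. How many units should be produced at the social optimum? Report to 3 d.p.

Social marginal cost = private MC + MEC = 73.568 + 3.134x.
Set SMC = demand: 73.568 + 3.134x = 150.303 - 0.793x → x* = 19.5404.

x* = 19.540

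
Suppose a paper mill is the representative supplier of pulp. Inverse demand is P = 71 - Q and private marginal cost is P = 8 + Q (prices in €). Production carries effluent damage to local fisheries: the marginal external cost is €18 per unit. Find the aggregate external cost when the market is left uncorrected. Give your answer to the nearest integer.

€567

Market equilibrium (private): 8 + Q = 71 - Q → Q_m = 31.5000.
Total external cost = MEC × Q_m = 18 × 31.5000 = 567.0000.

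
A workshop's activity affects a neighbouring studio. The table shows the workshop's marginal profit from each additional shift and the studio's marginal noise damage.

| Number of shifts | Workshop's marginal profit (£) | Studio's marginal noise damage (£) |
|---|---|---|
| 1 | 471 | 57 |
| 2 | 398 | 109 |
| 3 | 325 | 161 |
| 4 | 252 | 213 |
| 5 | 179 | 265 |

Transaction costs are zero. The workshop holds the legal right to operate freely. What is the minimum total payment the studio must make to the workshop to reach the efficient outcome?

£179

Left alone the workshop would choose level 5 (marginal profit stays positive).
Efficient level: k* = 4 (marginal profit ≥ marginal noise damage through 4).
The studio must at least cover the workshop's forgone profit from cutting 5→4: 179 = 179.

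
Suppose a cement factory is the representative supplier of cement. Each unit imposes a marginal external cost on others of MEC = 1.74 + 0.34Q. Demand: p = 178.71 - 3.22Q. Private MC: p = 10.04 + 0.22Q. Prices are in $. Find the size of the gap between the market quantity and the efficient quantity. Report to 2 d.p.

4.87 units

Market equilibrium (private): 10.04 + 0.22Q = 178.71 - 3.22Q → Q_m = 49.0320.
Social marginal cost = private MC + MEC = 11.78 + 0.56Q.
Set SMC = demand: 11.78 + 0.56Q = 178.71 - 3.22Q → Q* = 44.1614.
Gap = |49.0320 − 44.1614| = 4.8706.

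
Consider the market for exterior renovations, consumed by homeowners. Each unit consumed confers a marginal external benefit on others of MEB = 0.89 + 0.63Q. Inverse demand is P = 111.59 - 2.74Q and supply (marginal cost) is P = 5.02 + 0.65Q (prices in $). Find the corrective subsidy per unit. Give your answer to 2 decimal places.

subsidy = $25.42 per unit

Social marginal benefit = demand + MEB = 112.48 - 2.11Q.
Set SMB = MC: 112.48 - 2.11Q = 5.02 + 0.65Q → Q* = 38.9348.
The Pigouvian subsidy equals MEB at Q*: 0.89 + 0.63×38.9348 = 25.4189.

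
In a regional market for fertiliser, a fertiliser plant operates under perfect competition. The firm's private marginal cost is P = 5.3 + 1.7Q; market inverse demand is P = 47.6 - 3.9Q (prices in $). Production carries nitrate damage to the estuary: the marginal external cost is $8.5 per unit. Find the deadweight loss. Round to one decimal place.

Market equilibrium (private): 5.3 + 1.7Q = 47.6 - 3.9Q → Q_m = 7.5536.
Social marginal cost = private MC + MEC = 13.8 + 1.7Q.
Set SMC = demand: 13.8 + 1.7Q = 47.6 - 3.9Q → Q* = 6.0357.
Height of the DWL triangle at Q_m is SMC(Q_m) − demand(Q_m) = MEC(Q_m) = 8.5000.
DWL = ½ × 1.5179 × 8.5000 = 6.4511.

DWL = $6.5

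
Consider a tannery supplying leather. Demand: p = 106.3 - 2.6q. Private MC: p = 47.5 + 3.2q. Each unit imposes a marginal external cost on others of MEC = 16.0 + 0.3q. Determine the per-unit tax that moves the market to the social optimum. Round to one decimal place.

Social marginal cost = private MC + MEC = 63.5 + 3.5q.
Set SMC = demand: 63.5 + 3.5q = 106.3 - 2.6q → q* = 7.0164.
The Pigouvian tax equals MEC at q*: 16.0 + 0.3×7.0164 = 18.1049.

tax = 18.1 per unit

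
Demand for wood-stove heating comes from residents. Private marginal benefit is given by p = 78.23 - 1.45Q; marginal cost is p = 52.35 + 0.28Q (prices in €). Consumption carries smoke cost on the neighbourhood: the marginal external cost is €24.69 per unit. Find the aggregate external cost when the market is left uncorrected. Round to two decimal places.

€369.35

Market equilibrium (private): 52.35 + 0.28Q = 78.23 - 1.45Q → Q_m = 14.9595.
Total external cost = MEC × Q_m = 24.69 × 14.9595 = 369.3501.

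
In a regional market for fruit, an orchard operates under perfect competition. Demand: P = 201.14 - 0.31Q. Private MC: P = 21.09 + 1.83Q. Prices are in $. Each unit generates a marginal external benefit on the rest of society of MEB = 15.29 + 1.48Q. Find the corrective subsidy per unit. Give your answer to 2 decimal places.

subsidy = $453.33 per unit

Social marginal cost = private MC − MEB = 5.80 + 0.35Q.
Set SMC = demand: 5.80 + 0.35Q = 201.14 - 0.31Q → Q* = 295.9697.
The Pigouvian subsidy equals MEB at Q*: 15.29 + 1.48×295.9697 = 453.3252.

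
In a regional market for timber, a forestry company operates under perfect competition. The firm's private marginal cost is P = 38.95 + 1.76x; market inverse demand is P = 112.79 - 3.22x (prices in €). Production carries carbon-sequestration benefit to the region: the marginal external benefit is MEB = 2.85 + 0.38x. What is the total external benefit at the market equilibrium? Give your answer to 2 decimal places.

€84.03

Market equilibrium (private): 38.95 + 1.76x = 112.79 - 3.22x → x_m = 14.8273.
Total external benefit = ∫₀^{x_m} (2.85 + 0.38x) dx = 2.85×14.8273 + ½×0.38×14.8273² = 84.0291.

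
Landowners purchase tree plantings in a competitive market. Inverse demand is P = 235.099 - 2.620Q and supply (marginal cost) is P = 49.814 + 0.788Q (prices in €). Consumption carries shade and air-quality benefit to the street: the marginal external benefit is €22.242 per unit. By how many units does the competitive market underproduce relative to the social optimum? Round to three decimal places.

Market equilibrium (private): 49.814 + 0.788Q = 235.099 - 2.620Q → Q_m = 54.3677.
Social marginal benefit = demand + MEB = 257.341 - 2.620Q.
Set SMB = MC: 257.341 - 2.620Q = 49.814 + 0.788Q → Q* = 60.8941.
Gap = |54.3677 − 60.8941| = 6.5264.

6.526 units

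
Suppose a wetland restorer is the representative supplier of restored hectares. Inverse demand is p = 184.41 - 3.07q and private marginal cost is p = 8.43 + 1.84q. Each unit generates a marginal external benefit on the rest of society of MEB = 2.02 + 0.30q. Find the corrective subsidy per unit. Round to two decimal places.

subsidy = 13.60 per unit

Social marginal cost = private MC − MEB = 6.41 + 1.54q.
Set SMC = demand: 6.41 + 1.54q = 184.41 - 3.07q → q* = 38.6117.
The Pigouvian subsidy equals MEB at q*: 2.02 + 0.30×38.6117 = 13.6035.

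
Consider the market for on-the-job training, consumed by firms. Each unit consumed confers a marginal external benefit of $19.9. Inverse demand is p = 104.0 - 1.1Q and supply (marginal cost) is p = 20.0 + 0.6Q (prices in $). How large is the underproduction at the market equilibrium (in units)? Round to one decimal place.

Market equilibrium (private): 20.0 + 0.6Q = 104.0 - 1.1Q → Q_m = 49.4118.
Social marginal benefit = demand + MEB = 123.9 - 1.1Q.
Set SMB = MC: 123.9 - 1.1Q = 20.0 + 0.6Q → Q* = 61.1176.
Gap = |49.4118 − 61.1176| = 11.7058.

11.7 units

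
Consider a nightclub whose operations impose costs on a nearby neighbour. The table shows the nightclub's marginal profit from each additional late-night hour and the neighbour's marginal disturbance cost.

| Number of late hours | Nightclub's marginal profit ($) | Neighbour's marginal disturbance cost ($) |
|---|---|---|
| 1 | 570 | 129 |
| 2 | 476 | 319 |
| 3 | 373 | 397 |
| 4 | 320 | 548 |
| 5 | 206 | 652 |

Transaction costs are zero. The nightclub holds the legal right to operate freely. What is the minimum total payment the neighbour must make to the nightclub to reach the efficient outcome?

Left alone the nightclub would choose level 5 (marginal profit stays positive).
Efficient level: k* = 2 (marginal profit ≥ marginal disturbance cost through 2).
The neighbour must at least cover the nightclub's forgone profit from cutting 5→2: 373 + 320 + 206 = 899.

$899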